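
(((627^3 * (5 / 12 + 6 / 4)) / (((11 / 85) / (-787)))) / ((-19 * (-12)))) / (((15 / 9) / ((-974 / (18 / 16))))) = 6545955116899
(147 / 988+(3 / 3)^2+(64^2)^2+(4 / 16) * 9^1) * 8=33151785532 / 247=134217755.19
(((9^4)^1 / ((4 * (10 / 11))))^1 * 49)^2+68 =12505976540441 / 1600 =7816235337.78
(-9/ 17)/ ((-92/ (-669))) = -6021/ 1564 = -3.85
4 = 4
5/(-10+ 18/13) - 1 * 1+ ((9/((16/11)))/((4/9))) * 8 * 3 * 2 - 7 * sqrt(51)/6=74667/112 - 7 * sqrt(51)/6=658.34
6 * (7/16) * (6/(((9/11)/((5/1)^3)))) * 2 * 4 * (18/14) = 24750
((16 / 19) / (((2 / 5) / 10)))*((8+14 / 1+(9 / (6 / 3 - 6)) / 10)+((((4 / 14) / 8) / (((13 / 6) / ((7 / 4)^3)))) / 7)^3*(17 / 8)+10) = 29280303845045 / 43770707968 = 668.95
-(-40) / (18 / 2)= 40 / 9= 4.44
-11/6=-1.83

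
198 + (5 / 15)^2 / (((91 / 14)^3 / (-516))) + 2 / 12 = 197.96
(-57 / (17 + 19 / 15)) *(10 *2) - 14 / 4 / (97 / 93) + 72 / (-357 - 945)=-379610415 / 5767426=-65.82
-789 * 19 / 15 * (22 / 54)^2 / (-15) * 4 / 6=1209274 / 164025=7.37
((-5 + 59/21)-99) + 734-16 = 12953/21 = 616.81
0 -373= -373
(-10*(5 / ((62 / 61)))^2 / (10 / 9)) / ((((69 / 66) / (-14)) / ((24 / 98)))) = 110513700 / 154721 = 714.28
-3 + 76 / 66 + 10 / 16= -323 / 264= -1.22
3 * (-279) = -837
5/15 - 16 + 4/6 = -15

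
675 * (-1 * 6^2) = -24300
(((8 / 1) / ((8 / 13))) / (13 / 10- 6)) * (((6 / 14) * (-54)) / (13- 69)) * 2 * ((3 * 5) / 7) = -78975 / 16121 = -4.90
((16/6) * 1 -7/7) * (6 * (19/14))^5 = 1002820095/16807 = 59666.81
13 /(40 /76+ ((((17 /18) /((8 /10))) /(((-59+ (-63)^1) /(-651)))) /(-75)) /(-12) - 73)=-130178880 /725663989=-0.18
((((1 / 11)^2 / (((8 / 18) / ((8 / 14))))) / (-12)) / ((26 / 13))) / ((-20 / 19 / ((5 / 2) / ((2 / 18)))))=513 / 54208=0.01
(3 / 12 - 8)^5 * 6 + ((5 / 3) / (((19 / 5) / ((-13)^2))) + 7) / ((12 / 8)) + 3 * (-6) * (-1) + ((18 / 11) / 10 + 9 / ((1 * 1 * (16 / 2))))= -807418190057 / 4815360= -167675.56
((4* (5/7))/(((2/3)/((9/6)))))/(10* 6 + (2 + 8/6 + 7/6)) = 30/301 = 0.10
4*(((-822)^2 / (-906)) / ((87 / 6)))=-900912 / 4379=-205.73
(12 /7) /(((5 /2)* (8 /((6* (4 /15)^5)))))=2048 /2953125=0.00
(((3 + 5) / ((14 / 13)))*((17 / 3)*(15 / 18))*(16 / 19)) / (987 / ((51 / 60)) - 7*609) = -601120 / 63119007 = -0.01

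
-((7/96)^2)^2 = -0.00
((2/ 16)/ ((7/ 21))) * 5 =15/ 8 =1.88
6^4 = 1296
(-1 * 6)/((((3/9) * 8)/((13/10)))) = -117/40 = -2.92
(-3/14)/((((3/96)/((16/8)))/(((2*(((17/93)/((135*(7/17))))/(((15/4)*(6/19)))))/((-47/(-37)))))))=-26005376/433712475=-0.06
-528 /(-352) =3 /2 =1.50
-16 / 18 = -0.89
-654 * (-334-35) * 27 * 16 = 104252832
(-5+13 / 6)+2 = -5 / 6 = -0.83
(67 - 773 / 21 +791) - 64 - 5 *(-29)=902.19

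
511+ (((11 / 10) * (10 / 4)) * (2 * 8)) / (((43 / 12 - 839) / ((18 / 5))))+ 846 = 68010121 / 50125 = 1356.81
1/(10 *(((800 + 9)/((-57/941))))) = -0.00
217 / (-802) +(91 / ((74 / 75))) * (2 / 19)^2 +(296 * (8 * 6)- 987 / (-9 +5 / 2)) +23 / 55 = 109995392305111 / 7659304510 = 14361.02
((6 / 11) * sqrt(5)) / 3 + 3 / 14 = 3 / 14 + 2 * sqrt(5) / 11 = 0.62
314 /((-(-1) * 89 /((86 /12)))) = 6751 /267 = 25.28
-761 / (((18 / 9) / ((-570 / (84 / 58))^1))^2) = -5776009025 / 196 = -29469433.80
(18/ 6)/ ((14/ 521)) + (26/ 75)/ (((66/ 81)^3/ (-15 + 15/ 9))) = 9605697/ 93170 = 103.10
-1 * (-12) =12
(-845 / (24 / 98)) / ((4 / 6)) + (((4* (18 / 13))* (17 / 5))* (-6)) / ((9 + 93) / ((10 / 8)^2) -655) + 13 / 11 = -87268885949 / 16865992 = -5174.25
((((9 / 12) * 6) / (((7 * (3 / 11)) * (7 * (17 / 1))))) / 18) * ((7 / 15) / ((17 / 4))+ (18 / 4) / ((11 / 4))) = 2449 / 1274490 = 0.00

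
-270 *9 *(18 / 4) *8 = -87480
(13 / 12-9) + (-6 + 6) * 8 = -95 / 12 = -7.92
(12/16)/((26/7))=21/104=0.20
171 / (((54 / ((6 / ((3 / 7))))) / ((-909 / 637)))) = -63.26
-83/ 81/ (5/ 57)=-11.68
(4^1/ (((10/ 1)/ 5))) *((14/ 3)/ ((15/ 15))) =28/ 3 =9.33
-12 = -12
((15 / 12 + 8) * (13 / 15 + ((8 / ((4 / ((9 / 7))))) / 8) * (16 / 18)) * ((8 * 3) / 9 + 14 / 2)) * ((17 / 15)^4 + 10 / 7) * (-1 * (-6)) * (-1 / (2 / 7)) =-141634430201 / 21262500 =-6661.23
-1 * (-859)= 859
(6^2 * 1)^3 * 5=233280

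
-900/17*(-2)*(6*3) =32400/17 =1905.88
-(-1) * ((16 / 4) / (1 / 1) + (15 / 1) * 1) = 19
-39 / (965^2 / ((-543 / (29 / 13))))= 275301 / 27005525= 0.01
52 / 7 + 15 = 157 / 7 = 22.43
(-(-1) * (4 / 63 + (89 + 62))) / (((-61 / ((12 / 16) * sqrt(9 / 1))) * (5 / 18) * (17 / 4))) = -171306 / 36295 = -4.72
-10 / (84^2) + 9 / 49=643 / 3528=0.18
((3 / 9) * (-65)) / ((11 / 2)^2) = -260 / 363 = -0.72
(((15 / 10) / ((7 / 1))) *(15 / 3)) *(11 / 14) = 165 / 196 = 0.84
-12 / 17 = -0.71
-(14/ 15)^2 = -0.87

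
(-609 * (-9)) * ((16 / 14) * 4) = 25056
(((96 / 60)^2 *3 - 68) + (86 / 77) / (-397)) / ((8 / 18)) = -207450909 / 1528450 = -135.73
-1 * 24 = -24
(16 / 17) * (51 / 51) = 16 / 17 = 0.94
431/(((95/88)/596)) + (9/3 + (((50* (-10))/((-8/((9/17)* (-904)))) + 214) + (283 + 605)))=337763571/1615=209141.53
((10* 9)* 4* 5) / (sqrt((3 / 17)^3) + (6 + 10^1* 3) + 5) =181289700 / 4129363-45900* sqrt(51) / 4129363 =43.82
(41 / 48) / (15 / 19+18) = 779 / 17136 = 0.05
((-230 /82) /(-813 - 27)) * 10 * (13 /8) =1495 /27552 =0.05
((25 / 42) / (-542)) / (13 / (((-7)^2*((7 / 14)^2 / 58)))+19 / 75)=-4375 / 246210004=-0.00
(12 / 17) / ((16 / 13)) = 39 / 68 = 0.57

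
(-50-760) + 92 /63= -50938 /63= -808.54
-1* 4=-4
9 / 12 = 3 / 4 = 0.75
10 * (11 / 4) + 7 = 69 / 2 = 34.50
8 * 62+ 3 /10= 4963 /10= 496.30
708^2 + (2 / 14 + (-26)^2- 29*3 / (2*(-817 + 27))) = 5551458589 / 11060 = 501940.20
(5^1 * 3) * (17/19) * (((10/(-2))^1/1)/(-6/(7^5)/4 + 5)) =-42857850/3193273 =-13.42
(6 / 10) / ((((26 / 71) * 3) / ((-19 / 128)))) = -1349 / 16640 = -0.08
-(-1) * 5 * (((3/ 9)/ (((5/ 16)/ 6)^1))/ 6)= 16/ 3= 5.33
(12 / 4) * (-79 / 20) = -237 / 20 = -11.85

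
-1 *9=-9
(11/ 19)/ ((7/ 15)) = 165/ 133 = 1.24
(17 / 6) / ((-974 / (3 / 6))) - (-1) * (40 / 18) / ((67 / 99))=2570221 / 783096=3.28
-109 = -109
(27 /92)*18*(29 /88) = 7047 /4048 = 1.74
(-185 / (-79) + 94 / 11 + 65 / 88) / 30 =0.39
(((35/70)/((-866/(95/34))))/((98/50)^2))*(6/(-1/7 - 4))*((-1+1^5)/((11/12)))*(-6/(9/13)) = 0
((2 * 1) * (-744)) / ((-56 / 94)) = 17484 / 7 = 2497.71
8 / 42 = 0.19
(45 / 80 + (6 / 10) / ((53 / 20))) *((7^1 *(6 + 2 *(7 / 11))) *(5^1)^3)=2926875 / 583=5020.37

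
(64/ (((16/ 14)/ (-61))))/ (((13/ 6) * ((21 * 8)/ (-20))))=2440/ 13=187.69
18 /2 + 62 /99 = 953 /99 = 9.63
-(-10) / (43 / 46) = 460 / 43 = 10.70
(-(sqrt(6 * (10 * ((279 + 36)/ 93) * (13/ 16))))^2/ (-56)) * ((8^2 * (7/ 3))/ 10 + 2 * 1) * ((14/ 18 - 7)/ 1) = -57785/ 186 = -310.67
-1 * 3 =-3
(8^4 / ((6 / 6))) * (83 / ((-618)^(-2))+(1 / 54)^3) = 129841938432.03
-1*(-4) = 4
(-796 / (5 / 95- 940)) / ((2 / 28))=211736 / 17859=11.86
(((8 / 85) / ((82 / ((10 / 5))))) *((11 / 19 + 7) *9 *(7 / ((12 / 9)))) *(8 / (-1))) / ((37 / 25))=-2177280 / 489991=-4.44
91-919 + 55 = -773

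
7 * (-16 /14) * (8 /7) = -64 /7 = -9.14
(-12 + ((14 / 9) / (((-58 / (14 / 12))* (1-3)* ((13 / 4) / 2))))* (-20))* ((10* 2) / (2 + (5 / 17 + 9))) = -2637295 / 122148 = -21.59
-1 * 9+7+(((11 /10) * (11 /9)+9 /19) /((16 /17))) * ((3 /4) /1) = -20107 /36480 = -0.55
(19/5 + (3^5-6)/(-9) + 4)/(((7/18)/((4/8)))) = -834/35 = -23.83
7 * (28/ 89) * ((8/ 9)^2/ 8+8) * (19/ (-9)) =-2442944/ 64881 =-37.65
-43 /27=-1.59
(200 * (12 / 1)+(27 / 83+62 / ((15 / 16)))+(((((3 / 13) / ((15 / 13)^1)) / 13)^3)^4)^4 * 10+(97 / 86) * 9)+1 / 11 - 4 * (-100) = 141858798769589815710439095333478817672835146732138096073041553921711965813301503658294678205483 / 49313019756630258678042956632195726450002502534533688910893545198632637038826942443847656250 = 2876.70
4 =4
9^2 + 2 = 83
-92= -92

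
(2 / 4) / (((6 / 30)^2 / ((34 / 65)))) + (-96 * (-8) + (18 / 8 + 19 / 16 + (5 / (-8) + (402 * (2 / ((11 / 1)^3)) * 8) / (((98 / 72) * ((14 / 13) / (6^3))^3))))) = 133298413161823037 / 4652984336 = 28647939.37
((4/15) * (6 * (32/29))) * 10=512/29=17.66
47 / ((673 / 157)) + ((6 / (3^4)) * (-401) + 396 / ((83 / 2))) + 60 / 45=-11860223 / 1508193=-7.86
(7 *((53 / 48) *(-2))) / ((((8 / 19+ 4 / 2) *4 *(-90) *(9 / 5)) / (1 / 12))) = 7049 / 8584704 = 0.00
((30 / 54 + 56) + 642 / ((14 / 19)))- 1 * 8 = 57950 / 63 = 919.84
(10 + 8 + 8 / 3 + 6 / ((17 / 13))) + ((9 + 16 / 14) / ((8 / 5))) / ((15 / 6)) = 39685 / 1428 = 27.79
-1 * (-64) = 64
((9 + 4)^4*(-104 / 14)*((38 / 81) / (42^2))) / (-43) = 1.31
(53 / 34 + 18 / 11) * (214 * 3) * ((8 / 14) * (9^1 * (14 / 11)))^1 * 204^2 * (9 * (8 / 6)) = 811331043840 / 121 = 6705215238.35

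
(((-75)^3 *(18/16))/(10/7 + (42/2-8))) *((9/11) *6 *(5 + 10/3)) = -1345652.14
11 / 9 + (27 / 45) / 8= 467 / 360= 1.30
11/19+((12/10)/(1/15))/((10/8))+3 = 17.98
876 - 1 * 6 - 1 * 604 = 266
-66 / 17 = -3.88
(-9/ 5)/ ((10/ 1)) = -9/ 50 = -0.18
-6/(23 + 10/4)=-4/17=-0.24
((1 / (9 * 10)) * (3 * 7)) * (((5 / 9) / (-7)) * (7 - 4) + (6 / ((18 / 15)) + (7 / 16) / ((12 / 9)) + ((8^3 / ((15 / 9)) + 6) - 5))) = 2105309 / 28800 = 73.10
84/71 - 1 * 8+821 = 57807/71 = 814.18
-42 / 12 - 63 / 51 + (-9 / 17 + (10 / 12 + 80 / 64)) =-649 / 204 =-3.18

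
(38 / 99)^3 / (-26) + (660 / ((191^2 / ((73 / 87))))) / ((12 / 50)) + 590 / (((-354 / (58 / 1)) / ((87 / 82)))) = -56081673435590989 / 547138814648283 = -102.50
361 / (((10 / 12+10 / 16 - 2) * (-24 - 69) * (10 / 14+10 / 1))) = 20216 / 30225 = 0.67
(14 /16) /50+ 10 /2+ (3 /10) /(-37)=74139 /14800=5.01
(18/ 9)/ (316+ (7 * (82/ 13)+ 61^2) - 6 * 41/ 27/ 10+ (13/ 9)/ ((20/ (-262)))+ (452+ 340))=156/ 378559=0.00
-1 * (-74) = 74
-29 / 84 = -0.35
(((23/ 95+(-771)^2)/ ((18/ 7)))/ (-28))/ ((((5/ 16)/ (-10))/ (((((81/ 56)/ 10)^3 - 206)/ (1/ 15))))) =-1021474346456977081/ 1251264000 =-816353980.02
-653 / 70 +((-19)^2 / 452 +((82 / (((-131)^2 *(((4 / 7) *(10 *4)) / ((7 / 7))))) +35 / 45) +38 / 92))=-329942691041 / 44958250512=-7.34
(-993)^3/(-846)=108794073/94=1157383.76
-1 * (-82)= 82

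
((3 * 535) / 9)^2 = 286225 / 9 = 31802.78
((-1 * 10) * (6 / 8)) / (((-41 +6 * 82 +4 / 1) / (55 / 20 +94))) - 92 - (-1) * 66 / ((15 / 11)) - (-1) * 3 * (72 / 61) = -9248809 / 222040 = -41.65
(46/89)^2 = 2116/7921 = 0.27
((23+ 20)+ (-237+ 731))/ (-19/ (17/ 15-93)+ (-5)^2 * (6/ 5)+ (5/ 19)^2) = 267134946/ 15061075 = 17.74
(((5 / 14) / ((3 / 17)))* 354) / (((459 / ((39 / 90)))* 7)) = 767 / 7938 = 0.10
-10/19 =-0.53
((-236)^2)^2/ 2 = 1551022208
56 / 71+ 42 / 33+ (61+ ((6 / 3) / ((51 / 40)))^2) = 133100251 / 2031381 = 65.52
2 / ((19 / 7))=14 / 19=0.74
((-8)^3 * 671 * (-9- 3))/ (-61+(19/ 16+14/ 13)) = -857505792/ 12217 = -70189.55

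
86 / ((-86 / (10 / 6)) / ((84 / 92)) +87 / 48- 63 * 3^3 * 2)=-0.02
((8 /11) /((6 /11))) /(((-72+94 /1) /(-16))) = -0.97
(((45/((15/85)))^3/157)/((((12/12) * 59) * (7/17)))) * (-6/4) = -845650125/129682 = -6520.95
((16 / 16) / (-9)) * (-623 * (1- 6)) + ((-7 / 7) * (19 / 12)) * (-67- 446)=16781 / 36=466.14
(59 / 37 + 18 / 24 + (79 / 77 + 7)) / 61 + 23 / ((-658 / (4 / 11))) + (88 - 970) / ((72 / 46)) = -18405719769 / 32672332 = -563.34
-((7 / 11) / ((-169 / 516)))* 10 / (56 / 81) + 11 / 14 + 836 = 22509615 / 26026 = 864.89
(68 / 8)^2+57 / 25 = 7453 / 100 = 74.53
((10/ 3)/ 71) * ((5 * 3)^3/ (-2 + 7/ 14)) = -105.63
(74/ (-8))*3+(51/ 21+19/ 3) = -1595/ 84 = -18.99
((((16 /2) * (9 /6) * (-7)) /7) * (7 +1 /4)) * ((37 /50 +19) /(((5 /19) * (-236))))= 1631511 /59000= 27.65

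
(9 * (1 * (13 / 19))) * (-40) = -4680 / 19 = -246.32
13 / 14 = 0.93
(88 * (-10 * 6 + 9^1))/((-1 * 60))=374/5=74.80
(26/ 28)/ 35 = 13/ 490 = 0.03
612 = 612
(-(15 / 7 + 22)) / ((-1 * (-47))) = -169 / 329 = -0.51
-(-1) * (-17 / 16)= -17 / 16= -1.06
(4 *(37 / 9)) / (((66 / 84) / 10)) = 209.29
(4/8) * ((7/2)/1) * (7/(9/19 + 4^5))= 931/77860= 0.01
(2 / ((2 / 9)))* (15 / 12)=45 / 4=11.25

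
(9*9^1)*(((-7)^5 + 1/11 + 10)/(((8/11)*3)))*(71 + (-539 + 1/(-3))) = 1168183035/4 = 292045758.75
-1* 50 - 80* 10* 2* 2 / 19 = -4150 / 19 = -218.42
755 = 755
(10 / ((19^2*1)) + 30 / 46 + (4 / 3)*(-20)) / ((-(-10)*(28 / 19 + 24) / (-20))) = 647305 / 317262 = 2.04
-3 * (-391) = 1173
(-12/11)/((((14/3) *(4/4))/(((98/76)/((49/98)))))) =-126/209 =-0.60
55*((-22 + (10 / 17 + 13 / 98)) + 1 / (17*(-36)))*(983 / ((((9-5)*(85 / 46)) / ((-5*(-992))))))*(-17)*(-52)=-5116858590191920 / 7497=-682520820353.73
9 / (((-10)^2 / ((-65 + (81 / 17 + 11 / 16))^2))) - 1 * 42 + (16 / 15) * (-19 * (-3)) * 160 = 74021987681 / 7398400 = 10005.13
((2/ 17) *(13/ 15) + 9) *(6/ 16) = 2321/ 680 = 3.41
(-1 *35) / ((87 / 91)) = -3185 / 87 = -36.61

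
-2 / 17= -0.12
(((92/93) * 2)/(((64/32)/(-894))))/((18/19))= -260452/279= -933.52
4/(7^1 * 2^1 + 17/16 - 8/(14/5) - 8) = 448/471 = 0.95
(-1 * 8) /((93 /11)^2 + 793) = -484 /52301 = -0.01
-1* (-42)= 42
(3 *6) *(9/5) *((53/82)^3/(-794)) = -12059037/1094465480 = -0.01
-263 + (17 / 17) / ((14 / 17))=-3665 / 14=-261.79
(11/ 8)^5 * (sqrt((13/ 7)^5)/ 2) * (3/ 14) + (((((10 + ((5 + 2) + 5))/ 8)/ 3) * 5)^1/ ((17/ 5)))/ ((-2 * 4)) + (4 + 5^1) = 11.31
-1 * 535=-535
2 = 2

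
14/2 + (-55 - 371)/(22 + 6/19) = -12.09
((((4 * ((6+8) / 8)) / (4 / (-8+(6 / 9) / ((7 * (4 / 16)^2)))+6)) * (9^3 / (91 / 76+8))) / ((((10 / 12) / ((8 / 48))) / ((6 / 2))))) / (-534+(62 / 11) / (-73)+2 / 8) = -1568663712 / 13539090605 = -0.12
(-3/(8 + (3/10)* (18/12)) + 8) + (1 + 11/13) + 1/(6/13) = 11821/1014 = 11.66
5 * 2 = 10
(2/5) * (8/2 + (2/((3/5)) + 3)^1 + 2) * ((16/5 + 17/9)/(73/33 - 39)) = -93203/136575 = -0.68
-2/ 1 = -2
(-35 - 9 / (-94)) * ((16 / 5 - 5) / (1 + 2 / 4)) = 9843 / 235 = 41.89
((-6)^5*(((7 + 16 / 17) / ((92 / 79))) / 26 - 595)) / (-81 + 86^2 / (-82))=-963797306580 / 35677577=-27014.09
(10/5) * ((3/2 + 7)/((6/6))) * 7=119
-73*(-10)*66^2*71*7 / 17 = 1580400360 / 17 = 92964727.06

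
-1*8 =-8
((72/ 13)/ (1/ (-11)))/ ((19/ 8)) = -6336/ 247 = -25.65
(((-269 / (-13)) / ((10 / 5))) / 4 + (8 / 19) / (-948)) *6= 1211099 / 78052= 15.52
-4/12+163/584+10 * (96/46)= 838775/40296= 20.82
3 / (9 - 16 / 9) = 27 / 65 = 0.42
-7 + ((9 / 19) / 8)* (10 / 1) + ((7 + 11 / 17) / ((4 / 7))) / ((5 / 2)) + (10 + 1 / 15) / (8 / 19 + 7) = 824003 / 2732580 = 0.30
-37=-37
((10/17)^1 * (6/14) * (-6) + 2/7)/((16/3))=-219/952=-0.23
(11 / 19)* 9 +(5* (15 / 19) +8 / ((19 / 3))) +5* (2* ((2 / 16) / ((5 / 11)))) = 1001 / 76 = 13.17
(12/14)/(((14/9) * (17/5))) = 135/833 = 0.16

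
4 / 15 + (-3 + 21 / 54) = -211 / 90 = -2.34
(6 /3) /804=1 /402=0.00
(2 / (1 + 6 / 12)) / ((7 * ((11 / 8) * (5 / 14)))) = 64 / 165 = 0.39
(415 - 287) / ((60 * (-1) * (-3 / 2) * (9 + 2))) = 64 / 495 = 0.13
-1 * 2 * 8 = -16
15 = 15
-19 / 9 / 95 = -1 / 45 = -0.02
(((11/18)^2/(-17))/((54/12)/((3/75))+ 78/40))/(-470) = 121/296283582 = 0.00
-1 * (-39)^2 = -1521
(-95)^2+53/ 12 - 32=107969/ 12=8997.42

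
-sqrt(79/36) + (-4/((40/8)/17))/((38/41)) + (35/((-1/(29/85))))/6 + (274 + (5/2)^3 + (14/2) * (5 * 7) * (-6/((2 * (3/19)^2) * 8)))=-22043117/6460 - sqrt(79)/6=-3413.73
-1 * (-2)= 2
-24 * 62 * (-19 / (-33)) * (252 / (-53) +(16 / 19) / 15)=4025.40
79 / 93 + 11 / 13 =2050 / 1209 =1.70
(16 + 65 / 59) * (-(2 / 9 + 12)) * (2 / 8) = -55495 / 1062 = -52.26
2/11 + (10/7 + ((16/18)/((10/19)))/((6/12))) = 17284/3465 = 4.99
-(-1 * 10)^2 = -100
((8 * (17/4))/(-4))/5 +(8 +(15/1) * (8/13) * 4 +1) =5749/130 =44.22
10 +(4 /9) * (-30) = -10 /3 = -3.33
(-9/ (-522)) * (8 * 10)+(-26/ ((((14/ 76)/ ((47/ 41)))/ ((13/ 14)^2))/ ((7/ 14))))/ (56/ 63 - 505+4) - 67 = -65.48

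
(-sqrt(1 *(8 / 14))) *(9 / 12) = -3 *sqrt(7) / 14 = -0.57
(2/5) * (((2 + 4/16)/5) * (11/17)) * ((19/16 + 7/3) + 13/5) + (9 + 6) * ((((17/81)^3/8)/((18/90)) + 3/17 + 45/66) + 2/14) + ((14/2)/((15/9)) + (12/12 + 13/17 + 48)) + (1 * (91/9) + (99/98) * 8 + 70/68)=577881952075441/6492791844000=89.00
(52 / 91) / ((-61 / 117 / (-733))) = 343044 / 427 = 803.38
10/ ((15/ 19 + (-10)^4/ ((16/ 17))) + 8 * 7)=95/ 101477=0.00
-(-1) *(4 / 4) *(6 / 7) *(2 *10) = 120 / 7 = 17.14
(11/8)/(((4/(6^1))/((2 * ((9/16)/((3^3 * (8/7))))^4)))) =26411/57982058496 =0.00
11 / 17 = 0.65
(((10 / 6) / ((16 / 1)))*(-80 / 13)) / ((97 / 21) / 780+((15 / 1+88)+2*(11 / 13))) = -10500 / 1714957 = -0.01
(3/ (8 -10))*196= -294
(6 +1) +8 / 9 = 71 / 9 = 7.89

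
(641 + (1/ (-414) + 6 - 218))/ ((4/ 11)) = 1953655/ 1656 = 1179.74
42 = 42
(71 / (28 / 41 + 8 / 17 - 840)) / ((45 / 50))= -247435 / 2631042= -0.09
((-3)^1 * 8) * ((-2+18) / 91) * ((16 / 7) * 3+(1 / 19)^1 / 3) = -27008 / 931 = -29.01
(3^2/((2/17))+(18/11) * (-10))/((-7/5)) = -945/22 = -42.95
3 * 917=2751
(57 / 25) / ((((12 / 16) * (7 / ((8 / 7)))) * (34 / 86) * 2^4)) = 1634 / 20825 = 0.08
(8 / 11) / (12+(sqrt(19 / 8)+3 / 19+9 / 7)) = 15219456 / 277634071 - 283024*sqrt(38) / 277634071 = 0.05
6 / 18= 1 / 3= 0.33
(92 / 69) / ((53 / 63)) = 84 / 53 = 1.58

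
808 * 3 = 2424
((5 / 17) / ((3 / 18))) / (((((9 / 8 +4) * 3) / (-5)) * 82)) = -0.01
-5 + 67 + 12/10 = 63.20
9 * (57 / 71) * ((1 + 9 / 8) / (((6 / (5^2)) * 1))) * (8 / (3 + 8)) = 46.53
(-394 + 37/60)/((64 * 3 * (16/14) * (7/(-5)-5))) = 165221/589824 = 0.28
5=5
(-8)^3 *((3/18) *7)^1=-1792/3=-597.33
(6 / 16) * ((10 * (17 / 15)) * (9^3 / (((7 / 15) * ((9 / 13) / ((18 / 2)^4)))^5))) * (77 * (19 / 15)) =10024025785513771884153337018125 / 9604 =1043734463297977080815633000.00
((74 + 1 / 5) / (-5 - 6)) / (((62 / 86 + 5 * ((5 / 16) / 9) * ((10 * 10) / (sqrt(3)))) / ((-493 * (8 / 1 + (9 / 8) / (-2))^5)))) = -1413813287092474709343 / 2589924336271360 + 9079147452953466622125 * sqrt(3) / 2071939469017088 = 7043880.51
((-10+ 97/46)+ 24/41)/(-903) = 4593/567686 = 0.01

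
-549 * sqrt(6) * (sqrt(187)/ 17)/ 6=-183 * sqrt(1122)/ 34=-180.29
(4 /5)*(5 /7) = 4 /7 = 0.57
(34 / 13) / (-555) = -34 / 7215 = -0.00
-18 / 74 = -9 / 37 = -0.24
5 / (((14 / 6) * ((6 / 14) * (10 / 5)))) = 5 / 2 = 2.50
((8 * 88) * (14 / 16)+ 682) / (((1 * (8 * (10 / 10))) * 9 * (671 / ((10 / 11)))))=295 / 12078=0.02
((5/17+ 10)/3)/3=175/153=1.14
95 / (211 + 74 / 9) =855 / 1973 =0.43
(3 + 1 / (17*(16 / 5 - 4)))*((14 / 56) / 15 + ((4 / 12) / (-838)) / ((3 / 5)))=14129 / 301680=0.05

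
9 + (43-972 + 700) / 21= -40 / 21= -1.90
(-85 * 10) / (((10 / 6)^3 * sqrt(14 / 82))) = -918 * sqrt(287) / 35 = -444.34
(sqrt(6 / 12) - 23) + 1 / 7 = -160 / 7 + sqrt(2) / 2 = -22.15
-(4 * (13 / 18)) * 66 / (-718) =286 / 1077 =0.27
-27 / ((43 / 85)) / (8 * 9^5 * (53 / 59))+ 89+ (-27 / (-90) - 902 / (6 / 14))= -401797470079 / 199366920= -2015.37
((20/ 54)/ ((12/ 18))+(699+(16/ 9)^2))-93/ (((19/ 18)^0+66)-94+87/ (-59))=32023349/ 45360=705.98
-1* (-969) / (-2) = -969 / 2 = -484.50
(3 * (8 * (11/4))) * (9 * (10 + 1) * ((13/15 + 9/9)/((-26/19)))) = -579348/65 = -8913.05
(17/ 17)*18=18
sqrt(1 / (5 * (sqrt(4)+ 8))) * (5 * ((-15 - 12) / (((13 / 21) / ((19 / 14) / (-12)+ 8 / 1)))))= -35775 * sqrt(2) / 208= -243.24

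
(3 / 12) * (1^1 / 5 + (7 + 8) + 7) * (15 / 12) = 111 / 16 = 6.94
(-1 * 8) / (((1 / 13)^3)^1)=-17576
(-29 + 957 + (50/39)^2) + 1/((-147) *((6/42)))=9897409/10647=929.60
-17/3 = -5.67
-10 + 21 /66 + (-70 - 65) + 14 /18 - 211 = -70271 /198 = -354.90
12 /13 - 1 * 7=-79 /13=-6.08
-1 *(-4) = 4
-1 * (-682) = 682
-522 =-522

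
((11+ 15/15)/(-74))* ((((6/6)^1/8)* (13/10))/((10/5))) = -39/2960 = -0.01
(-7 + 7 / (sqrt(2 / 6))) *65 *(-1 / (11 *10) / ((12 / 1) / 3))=91 / 88 - 91 *sqrt(3) / 88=-0.76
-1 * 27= -27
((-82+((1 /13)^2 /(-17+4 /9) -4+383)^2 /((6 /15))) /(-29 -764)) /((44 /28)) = -1593537963036936 /5531103924203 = -288.10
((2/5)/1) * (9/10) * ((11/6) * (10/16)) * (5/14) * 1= 33/224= 0.15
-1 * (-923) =923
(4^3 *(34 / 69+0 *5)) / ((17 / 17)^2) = 2176 / 69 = 31.54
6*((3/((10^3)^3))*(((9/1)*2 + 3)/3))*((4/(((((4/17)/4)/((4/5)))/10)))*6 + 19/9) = 41153/100000000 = 0.00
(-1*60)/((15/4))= -16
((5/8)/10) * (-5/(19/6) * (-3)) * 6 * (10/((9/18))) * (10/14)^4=421875/45619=9.25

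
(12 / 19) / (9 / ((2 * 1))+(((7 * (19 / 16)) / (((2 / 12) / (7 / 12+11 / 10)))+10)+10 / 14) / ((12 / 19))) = 161280 / 39426311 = 0.00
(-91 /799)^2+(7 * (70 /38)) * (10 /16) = 783299937 /97036952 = 8.07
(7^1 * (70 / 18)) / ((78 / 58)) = 7105 / 351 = 20.24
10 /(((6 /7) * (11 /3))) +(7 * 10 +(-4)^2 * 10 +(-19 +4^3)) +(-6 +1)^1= 3005 /11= 273.18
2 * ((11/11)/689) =2/689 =0.00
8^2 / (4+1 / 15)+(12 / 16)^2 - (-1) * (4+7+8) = 34453 / 976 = 35.30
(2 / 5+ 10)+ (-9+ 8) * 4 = 32 / 5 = 6.40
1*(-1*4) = -4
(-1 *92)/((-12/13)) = 299/3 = 99.67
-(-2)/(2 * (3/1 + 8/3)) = 3/17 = 0.18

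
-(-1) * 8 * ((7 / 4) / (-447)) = -14 / 447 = -0.03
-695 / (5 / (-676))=93964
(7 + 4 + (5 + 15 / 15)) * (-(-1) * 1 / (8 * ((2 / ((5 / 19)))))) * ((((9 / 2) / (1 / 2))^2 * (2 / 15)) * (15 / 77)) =6885 / 11704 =0.59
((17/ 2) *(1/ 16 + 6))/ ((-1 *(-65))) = 1649/ 2080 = 0.79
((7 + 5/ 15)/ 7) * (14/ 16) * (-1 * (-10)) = 55/ 6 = 9.17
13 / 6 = 2.17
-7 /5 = -1.40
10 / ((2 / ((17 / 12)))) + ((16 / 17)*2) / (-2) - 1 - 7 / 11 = 4.51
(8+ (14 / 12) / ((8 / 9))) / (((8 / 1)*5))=149 / 640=0.23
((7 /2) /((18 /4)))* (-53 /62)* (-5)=1855 /558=3.32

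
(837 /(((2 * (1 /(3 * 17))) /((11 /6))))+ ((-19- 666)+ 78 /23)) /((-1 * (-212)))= 3537229 /19504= 181.36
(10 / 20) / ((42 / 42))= 1 / 2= 0.50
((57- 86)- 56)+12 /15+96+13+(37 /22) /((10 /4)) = 25.47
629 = 629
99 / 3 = 33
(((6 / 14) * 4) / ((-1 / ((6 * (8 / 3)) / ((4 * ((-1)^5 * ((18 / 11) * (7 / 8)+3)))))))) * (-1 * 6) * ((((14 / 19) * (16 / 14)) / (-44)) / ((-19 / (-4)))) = 0.04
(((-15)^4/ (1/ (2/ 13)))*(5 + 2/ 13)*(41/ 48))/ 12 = 2857.23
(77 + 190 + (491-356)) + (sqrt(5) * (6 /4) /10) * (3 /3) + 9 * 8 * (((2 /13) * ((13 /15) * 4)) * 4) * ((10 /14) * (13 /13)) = 512.05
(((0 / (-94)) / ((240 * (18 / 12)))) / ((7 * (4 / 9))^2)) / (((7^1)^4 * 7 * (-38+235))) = 0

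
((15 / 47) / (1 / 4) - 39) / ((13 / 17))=-30141 / 611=-49.33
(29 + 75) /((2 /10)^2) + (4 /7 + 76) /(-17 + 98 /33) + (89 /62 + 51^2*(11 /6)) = 739916460 /100471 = 7364.48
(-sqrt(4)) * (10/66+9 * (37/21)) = -7396/231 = -32.02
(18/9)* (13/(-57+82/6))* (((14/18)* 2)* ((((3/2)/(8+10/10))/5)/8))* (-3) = 7/600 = 0.01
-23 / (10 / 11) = -253 / 10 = -25.30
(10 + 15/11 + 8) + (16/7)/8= 1513/77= 19.65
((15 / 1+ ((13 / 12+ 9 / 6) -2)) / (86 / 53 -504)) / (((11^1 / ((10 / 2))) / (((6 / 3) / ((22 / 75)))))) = -112625 / 1171544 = -0.10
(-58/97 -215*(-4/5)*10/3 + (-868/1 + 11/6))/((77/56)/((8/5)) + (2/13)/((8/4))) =-71043232/226689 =-313.40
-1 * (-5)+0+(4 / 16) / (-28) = 559 / 112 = 4.99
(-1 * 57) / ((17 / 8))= -456 / 17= -26.82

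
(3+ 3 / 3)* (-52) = -208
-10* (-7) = 70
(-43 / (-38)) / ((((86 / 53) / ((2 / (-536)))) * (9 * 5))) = -53 / 916560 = -0.00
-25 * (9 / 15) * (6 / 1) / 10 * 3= -27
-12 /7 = -1.71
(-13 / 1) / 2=-13 / 2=-6.50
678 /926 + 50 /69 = 46541 /31947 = 1.46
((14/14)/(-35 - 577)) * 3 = -1/204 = -0.00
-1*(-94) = 94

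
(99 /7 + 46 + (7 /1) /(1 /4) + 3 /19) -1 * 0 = 11744 /133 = 88.30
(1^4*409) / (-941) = -409 / 941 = -0.43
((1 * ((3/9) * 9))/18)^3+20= 4321/216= 20.00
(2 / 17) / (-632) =-1 / 5372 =-0.00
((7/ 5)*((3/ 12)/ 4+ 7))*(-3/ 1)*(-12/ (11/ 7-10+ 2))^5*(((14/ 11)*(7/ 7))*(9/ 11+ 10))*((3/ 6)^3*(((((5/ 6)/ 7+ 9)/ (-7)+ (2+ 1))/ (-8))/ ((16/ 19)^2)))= 40712085738331/ 117612000000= 346.16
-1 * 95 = -95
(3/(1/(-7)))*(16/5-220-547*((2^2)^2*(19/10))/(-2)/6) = -122738/5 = -24547.60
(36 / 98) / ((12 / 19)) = 0.58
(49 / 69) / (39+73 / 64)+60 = 60.02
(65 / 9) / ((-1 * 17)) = -0.42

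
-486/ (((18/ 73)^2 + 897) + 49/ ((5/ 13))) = -6474735/ 13648379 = -0.47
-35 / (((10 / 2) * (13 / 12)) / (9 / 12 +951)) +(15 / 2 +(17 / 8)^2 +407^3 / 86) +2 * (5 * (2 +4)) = 27828925775 / 35776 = 777865.77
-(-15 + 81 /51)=13.41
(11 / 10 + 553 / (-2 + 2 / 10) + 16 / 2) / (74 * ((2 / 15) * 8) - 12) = -26831 / 6024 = -4.45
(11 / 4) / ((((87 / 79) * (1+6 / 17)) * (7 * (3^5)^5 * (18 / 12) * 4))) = 0.00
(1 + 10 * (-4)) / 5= -39 / 5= -7.80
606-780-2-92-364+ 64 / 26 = -8184 / 13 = -629.54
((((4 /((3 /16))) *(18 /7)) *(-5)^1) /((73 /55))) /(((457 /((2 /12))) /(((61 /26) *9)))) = -4831200 /3035851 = -1.59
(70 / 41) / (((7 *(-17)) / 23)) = -230 / 697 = -0.33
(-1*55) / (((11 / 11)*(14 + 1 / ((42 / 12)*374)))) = -71995 / 18327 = -3.93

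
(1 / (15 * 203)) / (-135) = -1 / 411075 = -0.00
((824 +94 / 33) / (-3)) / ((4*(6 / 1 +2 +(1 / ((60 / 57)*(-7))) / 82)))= -78310820 / 9090279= -8.61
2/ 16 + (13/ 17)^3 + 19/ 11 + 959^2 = 397619556419/ 432344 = 919683.30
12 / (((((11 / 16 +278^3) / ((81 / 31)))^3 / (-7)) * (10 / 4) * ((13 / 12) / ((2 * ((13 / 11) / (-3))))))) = 2925595459584 / 66559633806929068972343239229035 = 0.00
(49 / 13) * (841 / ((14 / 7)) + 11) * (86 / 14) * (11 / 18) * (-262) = -374318483 / 234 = -1599651.64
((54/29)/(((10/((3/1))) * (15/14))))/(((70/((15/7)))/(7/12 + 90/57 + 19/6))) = 6561/77140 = 0.09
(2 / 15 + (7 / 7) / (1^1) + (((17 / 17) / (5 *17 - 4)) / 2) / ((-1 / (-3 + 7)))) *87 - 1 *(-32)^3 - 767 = 4333156 / 135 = 32097.45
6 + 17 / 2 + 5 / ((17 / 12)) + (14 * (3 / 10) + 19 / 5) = 885 / 34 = 26.03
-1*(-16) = 16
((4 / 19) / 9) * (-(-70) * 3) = 4.91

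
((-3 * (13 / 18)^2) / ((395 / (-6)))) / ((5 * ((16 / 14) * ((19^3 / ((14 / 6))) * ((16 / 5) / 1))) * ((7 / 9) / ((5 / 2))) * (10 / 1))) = 1183 / 8322984960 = 0.00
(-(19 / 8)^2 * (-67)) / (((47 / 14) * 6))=169309 / 9024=18.76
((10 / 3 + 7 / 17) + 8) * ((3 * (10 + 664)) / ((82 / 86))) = 17360218 / 697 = 24907.06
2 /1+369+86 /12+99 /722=409703 /1083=378.30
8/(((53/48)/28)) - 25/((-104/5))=1124833/5512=204.07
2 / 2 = 1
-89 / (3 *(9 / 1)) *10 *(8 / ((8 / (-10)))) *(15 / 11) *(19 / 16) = 211375 / 396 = 533.78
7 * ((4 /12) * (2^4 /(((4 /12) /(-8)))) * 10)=-8960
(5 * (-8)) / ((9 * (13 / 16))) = -640 / 117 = -5.47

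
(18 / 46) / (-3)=-3 / 23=-0.13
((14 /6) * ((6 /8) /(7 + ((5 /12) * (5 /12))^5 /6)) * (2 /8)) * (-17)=-2763062378496 /2600539063033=-1.06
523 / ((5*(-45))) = -523 / 225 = -2.32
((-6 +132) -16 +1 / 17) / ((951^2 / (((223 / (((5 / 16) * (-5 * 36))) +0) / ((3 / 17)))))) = -1668932 / 610470675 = -0.00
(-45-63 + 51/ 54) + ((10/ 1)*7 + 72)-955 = -920.06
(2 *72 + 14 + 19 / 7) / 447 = 375 / 1043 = 0.36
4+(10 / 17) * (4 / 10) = 72 / 17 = 4.24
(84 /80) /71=21 /1420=0.01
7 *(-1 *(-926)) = 6482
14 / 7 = 2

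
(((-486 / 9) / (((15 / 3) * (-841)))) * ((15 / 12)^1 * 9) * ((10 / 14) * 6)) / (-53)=-3645 / 312011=-0.01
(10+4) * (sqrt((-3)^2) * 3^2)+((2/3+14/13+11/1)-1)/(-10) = 73481/195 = 376.83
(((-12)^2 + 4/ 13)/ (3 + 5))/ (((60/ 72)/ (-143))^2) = 13279266/ 25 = 531170.64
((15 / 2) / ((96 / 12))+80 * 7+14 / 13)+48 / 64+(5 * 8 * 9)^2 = 27073855 / 208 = 130162.76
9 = 9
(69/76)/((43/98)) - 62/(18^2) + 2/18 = 131620/66177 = 1.99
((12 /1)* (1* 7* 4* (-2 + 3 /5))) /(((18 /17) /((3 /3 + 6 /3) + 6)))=-19992 /5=-3998.40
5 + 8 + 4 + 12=29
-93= -93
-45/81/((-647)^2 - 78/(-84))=-70/52744851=-0.00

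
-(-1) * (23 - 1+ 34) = 56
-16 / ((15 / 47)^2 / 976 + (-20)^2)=-34495744 / 862393825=-0.04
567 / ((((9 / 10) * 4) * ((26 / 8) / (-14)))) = -678.46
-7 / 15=-0.47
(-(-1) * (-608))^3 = -224755712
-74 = -74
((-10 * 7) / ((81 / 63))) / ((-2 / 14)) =3430 / 9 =381.11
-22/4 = -11/2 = -5.50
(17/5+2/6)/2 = 28/15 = 1.87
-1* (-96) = 96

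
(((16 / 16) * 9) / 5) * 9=81 / 5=16.20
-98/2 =-49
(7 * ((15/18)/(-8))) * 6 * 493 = -17255/8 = -2156.88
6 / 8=3 / 4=0.75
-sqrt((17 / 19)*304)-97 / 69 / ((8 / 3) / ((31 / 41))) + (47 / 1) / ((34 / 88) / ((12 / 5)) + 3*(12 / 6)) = 177430133 / 24540632-4*sqrt(17) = -9.26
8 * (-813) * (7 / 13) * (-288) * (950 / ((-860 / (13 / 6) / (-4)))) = 415215360 / 43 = 9656171.16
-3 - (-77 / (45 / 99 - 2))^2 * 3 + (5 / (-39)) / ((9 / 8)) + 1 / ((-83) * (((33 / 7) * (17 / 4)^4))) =-199409282565442 / 26765390223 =-7450.27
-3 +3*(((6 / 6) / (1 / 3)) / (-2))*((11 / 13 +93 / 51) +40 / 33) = -49758 / 2431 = -20.47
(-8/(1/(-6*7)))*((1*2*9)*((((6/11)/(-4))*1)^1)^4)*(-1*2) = -61236/14641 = -4.18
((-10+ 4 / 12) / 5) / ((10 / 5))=-29 / 30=-0.97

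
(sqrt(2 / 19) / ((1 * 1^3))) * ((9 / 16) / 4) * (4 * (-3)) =-27 * sqrt(38) / 304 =-0.55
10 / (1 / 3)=30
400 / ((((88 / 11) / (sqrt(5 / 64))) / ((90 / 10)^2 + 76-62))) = 2375 * sqrt(5) / 4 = 1327.67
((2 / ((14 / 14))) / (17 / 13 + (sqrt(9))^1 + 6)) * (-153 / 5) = -1989 / 335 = -5.94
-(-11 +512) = -501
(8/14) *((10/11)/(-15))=-8/231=-0.03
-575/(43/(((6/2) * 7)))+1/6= -72407/258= -280.65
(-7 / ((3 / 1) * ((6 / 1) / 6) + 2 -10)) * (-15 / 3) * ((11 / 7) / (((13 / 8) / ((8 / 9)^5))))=-2883584 / 767637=-3.76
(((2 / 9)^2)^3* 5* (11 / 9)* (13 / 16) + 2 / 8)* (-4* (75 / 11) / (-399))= 119860225 / 6997483647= 0.02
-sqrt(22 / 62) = -sqrt(341) / 31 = -0.60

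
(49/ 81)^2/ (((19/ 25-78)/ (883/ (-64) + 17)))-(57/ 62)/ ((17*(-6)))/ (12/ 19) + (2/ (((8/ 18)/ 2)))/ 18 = 213268274617/ 427309846848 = 0.50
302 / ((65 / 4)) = 1208 / 65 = 18.58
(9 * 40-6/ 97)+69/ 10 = 355833/ 970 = 366.84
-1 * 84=-84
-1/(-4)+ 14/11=67/44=1.52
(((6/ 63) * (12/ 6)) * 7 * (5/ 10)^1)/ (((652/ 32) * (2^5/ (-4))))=-2/ 489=-0.00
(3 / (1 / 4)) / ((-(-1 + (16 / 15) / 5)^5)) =28476562500 / 714924299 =39.83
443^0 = 1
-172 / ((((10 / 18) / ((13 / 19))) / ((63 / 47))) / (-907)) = 1149905484 / 4465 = 257537.62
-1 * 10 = -10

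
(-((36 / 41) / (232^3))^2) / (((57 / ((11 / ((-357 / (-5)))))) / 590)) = -146025 / 18520222792752013312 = -0.00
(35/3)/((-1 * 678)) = -35/2034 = -0.02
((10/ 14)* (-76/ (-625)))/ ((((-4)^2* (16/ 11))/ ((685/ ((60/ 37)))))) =1.58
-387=-387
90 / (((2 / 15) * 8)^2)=10125 / 128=79.10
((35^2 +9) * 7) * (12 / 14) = 7404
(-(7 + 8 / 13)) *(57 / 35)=-12.40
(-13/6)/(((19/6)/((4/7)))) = -52/133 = -0.39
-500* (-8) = 4000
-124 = -124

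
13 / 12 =1.08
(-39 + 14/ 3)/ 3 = -103/ 9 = -11.44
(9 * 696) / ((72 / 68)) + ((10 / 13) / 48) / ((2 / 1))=3691589 / 624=5916.01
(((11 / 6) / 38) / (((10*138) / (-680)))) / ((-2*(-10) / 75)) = -935 / 10488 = -0.09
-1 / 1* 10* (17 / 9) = -170 / 9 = -18.89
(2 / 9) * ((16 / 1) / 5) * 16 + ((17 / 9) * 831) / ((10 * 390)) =45943 / 3900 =11.78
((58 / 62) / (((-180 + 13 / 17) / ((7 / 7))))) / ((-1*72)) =493 / 6800904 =0.00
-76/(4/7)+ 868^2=753291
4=4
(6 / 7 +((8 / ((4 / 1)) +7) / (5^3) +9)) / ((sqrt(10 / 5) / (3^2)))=39096 * sqrt(2) / 875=63.19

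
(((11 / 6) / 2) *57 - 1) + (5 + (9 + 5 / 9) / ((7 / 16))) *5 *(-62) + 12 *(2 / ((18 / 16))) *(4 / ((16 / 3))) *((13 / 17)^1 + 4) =-35100133 / 4284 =-8193.31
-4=-4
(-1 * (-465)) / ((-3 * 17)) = -155 / 17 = -9.12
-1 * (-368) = 368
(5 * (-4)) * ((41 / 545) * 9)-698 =-77558 / 109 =-711.54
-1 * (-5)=5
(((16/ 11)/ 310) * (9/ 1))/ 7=72/ 11935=0.01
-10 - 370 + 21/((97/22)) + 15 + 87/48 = -556275/1552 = -358.42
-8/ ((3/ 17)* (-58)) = 68/ 87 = 0.78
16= 16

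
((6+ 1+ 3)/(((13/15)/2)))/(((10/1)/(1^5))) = 30/13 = 2.31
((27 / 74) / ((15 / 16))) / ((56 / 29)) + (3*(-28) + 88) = 5441 / 1295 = 4.20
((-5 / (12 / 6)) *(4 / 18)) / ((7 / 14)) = -10 / 9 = -1.11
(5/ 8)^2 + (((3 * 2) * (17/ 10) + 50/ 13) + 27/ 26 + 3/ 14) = 456879/ 29120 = 15.69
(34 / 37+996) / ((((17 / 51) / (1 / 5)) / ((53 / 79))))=5864874 / 14615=401.29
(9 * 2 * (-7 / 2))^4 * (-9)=-141776649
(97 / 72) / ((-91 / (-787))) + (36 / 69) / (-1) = 11.13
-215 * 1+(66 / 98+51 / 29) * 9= -274411 / 1421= -193.11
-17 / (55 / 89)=-1513 / 55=-27.51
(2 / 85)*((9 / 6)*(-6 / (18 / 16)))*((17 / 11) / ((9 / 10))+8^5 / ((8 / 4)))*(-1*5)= 25954976 / 1683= 15421.85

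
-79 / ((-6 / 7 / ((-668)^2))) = 123380936 / 3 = 41126978.67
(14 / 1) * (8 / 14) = 8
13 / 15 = 0.87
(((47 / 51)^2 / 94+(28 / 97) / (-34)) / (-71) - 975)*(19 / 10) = -132735975715 / 71652348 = -1852.50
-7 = -7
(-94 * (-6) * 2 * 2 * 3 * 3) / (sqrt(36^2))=564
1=1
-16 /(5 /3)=-48 /5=-9.60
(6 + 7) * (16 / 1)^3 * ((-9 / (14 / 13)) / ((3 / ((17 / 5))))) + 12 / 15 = -17651684 / 35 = -504333.83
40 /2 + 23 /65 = 1323 /65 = 20.35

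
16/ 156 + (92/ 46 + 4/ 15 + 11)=869/ 65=13.37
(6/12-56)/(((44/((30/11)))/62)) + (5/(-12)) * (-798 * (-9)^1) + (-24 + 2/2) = -390683/121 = -3228.79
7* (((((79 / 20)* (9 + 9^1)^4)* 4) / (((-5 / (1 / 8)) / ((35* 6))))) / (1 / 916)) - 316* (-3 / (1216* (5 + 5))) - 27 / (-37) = -6280225415789343 / 112480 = -55834151989.59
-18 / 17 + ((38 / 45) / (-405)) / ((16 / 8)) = -328373 / 309825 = -1.06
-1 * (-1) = 1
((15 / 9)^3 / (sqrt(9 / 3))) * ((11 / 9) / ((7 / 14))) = 2750 * sqrt(3) / 729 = 6.53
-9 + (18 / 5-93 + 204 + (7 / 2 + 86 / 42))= 23341 / 210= 111.15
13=13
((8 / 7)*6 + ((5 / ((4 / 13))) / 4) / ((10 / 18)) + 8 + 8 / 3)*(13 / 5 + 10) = 5007 / 16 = 312.94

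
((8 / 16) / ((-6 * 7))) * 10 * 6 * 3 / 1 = -15 / 7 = -2.14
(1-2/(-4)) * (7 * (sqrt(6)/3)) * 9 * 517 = 32571 * sqrt(6)/2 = 39891.17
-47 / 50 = -0.94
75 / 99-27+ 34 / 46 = -19357 / 759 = -25.50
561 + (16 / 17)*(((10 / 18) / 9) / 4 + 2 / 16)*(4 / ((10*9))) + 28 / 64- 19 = 537800059 / 991440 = 542.44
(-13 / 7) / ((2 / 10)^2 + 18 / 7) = -325 / 457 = -0.71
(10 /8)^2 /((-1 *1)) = -25 /16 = -1.56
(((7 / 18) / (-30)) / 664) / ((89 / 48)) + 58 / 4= 4820014 / 332415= 14.50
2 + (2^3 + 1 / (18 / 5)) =185 / 18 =10.28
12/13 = 0.92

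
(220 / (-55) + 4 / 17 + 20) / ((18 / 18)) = 16.24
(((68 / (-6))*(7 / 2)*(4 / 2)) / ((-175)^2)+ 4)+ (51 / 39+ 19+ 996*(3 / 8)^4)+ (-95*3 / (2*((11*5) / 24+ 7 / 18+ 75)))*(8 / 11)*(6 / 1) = 55276854596413 / 1535614080000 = 36.00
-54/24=-9/4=-2.25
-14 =-14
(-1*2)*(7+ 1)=-16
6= 6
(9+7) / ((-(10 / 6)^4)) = -1296 / 625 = -2.07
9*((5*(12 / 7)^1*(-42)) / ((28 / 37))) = -4281.43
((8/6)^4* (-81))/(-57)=256/57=4.49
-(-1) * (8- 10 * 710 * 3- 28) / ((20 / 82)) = -87412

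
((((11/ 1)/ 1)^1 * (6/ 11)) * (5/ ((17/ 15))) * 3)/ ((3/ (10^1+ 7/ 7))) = 4950/ 17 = 291.18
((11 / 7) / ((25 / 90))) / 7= 198 / 245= 0.81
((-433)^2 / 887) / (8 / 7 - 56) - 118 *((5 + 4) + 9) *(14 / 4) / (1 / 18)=-45578750119 / 340608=-133815.85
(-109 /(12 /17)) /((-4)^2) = -1853 /192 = -9.65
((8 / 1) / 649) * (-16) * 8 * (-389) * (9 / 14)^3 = 163.06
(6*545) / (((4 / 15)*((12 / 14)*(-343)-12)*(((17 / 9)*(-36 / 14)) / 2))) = 19075 / 1156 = 16.50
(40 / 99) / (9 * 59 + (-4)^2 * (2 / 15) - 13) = 0.00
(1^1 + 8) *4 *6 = 216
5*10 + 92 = 142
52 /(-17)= -52 /17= -3.06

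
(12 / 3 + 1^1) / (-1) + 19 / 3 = 4 / 3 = 1.33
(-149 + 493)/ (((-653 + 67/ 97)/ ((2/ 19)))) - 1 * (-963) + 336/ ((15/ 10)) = 713475893/ 601103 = 1186.94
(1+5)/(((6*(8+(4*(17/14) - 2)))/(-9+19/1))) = 0.92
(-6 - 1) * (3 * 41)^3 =-13026069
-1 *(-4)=4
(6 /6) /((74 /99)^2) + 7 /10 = 68171 /27380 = 2.49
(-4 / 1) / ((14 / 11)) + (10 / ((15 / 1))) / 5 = -316 / 105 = -3.01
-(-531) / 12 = 177 / 4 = 44.25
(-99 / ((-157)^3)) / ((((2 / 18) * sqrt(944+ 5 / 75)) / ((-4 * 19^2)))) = -1286604 * sqrt(15) / 460517267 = -0.01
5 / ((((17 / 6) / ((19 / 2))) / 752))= 214320 / 17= 12607.06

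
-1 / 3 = -0.33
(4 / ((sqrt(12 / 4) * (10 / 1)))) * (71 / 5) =142 * sqrt(3) / 75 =3.28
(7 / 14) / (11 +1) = 1 / 24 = 0.04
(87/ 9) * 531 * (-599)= -3074667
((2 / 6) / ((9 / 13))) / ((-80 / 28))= -91 / 540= -0.17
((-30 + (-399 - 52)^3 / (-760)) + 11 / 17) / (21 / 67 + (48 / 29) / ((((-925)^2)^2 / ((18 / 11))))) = 4879050721169739143046875 / 12672707706702707592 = 385004.60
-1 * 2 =-2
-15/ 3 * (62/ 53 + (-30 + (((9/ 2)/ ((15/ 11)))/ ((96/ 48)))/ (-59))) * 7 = 12633523/ 12508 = 1010.04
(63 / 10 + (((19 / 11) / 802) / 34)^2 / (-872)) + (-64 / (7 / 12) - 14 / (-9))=-2517197184706929139 / 24712630726734720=-101.86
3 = 3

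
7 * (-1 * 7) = -49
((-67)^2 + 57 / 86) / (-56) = -386111 / 4816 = -80.17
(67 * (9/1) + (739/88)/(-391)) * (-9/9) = -20747285/34408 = -602.98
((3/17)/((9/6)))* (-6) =-0.71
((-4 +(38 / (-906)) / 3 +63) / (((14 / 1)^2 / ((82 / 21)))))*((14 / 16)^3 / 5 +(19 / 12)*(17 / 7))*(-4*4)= -351544158283 / 4698660960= -74.82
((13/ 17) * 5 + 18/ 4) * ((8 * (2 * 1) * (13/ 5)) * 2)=58864/ 85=692.52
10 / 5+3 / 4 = 11 / 4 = 2.75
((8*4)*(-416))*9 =-119808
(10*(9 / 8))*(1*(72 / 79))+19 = 2311 / 79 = 29.25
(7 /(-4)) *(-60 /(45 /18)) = 42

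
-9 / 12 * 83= -249 / 4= -62.25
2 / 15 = 0.13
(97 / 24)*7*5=3395 / 24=141.46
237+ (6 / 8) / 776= 735651 / 3104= 237.00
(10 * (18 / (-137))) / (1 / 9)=-1620 / 137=-11.82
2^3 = 8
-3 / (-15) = 1 / 5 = 0.20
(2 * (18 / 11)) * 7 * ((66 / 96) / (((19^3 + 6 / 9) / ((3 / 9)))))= 63 / 82316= 0.00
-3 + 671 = 668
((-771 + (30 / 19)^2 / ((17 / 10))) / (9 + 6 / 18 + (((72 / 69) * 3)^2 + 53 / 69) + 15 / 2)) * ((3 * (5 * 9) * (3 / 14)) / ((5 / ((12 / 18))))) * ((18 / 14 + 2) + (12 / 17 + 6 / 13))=-30638614671234 / 63515182213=-482.38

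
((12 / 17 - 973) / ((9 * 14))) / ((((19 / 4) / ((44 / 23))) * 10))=-727276 / 2340135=-0.31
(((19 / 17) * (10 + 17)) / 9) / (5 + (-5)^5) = -19 / 17680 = -0.00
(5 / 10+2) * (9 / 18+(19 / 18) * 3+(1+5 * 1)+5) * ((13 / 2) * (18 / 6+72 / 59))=59345 / 59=1005.85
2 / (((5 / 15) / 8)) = 48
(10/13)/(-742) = -5/4823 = -0.00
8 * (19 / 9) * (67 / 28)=2546 / 63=40.41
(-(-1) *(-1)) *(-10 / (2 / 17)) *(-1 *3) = -255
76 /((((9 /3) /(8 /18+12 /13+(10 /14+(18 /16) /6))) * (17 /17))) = 565003 /9828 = 57.49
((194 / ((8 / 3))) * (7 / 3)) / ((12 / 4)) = 679 / 12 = 56.58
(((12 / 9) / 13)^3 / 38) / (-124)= -8 / 34938891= -0.00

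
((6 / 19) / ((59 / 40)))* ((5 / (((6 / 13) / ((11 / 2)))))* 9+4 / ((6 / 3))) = 129180 / 1121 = 115.24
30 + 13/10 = 313/10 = 31.30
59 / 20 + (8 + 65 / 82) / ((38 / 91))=93504 / 3895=24.01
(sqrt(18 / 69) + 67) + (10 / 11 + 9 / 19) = sqrt(138) / 23 + 14292 / 209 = 68.89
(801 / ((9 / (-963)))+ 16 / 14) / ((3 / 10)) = -285686.19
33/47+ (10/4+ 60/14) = 4927/658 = 7.49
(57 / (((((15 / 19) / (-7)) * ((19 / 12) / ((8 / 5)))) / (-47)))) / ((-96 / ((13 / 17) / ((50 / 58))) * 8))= -2356627 / 85000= -27.73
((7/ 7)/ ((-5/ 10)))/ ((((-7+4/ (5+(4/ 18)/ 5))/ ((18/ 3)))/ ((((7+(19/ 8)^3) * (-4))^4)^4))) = 13625472137128921234923316193198901867330869719575676305689767800681/ 1828986568418893032149867331967778816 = 7449738763750329289160497000000.00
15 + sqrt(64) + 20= 43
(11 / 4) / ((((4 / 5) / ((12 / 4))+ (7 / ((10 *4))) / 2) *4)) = 33 / 17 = 1.94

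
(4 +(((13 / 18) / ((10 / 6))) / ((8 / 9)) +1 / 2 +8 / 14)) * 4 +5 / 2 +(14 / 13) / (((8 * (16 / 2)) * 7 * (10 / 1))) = 720311 / 29120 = 24.74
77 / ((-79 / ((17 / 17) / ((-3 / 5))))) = 385 / 237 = 1.62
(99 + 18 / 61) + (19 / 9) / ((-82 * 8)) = 35759369 / 360144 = 99.29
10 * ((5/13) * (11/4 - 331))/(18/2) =-2525/18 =-140.28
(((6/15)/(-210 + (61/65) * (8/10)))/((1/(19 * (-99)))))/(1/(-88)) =-10759320/34003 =-316.42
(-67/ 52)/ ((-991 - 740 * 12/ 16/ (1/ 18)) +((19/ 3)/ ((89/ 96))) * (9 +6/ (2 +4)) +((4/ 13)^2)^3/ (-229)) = 507010616411/ 4294150181945252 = 0.00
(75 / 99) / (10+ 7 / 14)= 50 / 693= 0.07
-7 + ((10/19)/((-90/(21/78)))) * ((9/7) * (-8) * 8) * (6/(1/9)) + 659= 659.00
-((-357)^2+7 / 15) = -1911742 / 15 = -127449.47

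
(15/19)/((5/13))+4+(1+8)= 286/19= 15.05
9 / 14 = 0.64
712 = 712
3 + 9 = 12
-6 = -6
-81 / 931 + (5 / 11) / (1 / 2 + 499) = -880799 / 10230759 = -0.09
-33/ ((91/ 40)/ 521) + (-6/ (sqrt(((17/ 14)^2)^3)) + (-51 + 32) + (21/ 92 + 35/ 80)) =-1246954571913/ 164526544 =-7579.05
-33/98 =-0.34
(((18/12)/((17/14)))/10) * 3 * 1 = 63/170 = 0.37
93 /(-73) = -93 /73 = -1.27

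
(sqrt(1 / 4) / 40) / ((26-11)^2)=1 / 18000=0.00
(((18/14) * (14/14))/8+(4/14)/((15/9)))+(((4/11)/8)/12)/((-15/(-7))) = 1157/3465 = 0.33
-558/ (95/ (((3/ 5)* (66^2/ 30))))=-1215324/ 2375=-511.72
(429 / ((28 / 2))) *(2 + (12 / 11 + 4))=1521 / 7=217.29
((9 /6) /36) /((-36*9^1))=-1 /7776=-0.00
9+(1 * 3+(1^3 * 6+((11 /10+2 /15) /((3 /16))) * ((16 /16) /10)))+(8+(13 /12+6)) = 30367 /900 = 33.74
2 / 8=1 / 4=0.25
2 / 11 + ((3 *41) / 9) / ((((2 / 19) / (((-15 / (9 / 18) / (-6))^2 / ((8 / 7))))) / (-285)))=-142459593 / 176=-809429.51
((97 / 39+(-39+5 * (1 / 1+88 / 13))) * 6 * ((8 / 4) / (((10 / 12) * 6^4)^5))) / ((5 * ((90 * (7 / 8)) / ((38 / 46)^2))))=361 / 10930423396320000000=0.00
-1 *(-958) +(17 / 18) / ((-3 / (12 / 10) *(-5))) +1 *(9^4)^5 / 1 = 2735474728287809195792 / 225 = 12157665459056929759.08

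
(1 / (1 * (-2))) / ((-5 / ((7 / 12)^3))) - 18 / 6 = -51497 / 17280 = -2.98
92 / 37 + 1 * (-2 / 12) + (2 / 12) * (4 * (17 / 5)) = 4.59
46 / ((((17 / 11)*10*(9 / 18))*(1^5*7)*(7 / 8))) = 4048 / 4165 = 0.97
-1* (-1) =1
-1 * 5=-5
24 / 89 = 0.27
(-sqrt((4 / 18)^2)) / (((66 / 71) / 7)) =-497 / 297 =-1.67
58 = 58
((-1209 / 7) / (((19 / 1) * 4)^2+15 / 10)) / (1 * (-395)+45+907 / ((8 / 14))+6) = -9672 / 402241105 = -0.00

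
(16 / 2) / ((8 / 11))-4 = 7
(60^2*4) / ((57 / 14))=67200 / 19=3536.84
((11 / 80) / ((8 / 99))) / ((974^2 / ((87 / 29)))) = 3267 / 607152640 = 0.00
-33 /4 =-8.25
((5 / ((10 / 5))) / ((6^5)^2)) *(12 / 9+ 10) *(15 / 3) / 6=425 / 1088391168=0.00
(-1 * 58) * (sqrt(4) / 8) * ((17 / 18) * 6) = -493 / 6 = -82.17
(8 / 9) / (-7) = -8 / 63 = -0.13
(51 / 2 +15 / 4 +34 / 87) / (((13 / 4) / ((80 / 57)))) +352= 23517584 / 64467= 364.80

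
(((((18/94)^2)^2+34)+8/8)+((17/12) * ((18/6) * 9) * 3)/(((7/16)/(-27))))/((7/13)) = -3129099723880/239104369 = -13086.75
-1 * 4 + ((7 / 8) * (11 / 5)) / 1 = -83 / 40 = -2.08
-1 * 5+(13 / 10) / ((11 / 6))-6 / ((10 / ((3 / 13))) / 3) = -673 / 143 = -4.71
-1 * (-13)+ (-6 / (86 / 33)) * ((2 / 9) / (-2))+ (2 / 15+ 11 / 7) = 67547 / 4515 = 14.96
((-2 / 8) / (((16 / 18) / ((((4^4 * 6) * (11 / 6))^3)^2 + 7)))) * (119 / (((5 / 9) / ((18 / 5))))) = -43258394063123151392949273 / 400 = -108145985157807878482373.20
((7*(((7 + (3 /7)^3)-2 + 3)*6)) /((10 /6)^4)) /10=673353 /153125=4.40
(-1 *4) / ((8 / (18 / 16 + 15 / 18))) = -47 / 48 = -0.98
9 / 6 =3 / 2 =1.50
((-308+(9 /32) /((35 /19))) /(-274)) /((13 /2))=344789 /1994720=0.17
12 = 12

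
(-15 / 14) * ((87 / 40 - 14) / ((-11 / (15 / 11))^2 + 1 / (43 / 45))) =13728825 / 71645056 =0.19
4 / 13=0.31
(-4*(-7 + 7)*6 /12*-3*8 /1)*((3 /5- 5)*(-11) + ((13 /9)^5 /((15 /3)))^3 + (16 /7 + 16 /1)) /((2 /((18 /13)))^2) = 0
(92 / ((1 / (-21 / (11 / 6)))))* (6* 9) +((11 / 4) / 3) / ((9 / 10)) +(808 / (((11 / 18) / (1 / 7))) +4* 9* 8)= -234628789 / 4158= -56428.28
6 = 6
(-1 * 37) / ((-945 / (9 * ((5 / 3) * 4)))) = 2.35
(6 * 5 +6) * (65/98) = 1170/49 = 23.88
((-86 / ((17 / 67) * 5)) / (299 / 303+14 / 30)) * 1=-290981 / 6239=-46.64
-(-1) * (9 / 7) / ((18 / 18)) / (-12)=-3 / 28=-0.11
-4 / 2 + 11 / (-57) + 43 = 2326 / 57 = 40.81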